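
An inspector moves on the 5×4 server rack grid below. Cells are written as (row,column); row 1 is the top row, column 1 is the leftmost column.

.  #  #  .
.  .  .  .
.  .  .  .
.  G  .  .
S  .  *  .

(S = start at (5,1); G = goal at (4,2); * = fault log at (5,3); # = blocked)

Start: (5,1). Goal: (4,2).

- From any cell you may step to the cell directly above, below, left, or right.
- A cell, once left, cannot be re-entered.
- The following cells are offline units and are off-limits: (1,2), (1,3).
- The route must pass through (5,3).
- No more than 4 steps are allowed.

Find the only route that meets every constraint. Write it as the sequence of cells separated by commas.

(5,1), (5,2), (5,3), (4,3), (4,2)

Any route must reach (5,3) and still end at (4,2) within 4 moves, so the order of the required stops is forced.
Route from (5,1): right 2 to (5,3), up 1 to (4,3), left 1 to (4,2) — 4 moves in all.
Check: all required cells visited; 4 ≤ 4 moves.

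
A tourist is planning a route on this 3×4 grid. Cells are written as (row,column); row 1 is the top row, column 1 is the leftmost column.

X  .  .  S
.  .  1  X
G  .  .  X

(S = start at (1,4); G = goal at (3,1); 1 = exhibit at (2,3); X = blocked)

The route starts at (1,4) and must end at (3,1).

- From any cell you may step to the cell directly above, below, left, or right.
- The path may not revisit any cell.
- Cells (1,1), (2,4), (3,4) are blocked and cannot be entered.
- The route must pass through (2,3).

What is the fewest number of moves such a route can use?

5

Any route passes through (2,3) somewhere between (1,4) and (3,1). Summing Manhattan distances along the two legs ((1,4) → (2,3) → (3,1)) gives a lower bound of 2 + 3 = 5 moves.
A route of 5 moves achieves this: (1,4) → (1,3) → (2,3) → (3,3) → (3,2) → (3,1).
Since 5 matches the lower bound, it is optimal.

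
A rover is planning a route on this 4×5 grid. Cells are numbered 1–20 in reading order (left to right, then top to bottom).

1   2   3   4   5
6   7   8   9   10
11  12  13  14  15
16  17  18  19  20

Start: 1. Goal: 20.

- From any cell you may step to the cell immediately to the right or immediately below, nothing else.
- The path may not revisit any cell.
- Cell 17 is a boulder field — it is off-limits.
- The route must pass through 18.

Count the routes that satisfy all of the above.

A right/down-only route from 1 to 20 makes exactly 3 down-moves and 4 right-moves in some order.
With no other constraints that would be C(7,3) = 35 routes.
Split at 18 and multiply the segment counts (each segment already excludes blocked cells): 1→18: 6; 18→20: 1; product = 6.
That gives 6 routes.

6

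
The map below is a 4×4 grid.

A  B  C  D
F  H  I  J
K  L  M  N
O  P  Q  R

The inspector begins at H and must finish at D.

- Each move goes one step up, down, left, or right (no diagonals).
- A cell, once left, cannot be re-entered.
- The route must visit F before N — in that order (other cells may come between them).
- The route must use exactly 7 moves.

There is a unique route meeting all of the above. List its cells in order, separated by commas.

H, F, K, L, M, N, J, D

The waypoints must appear in the order F, N, with no cell reused.
Route from H: left 1 to F, down 1 to K, right 3 to N, up 2 to D — 7 moves in all.
Check: order respected (F at step 1, N at step 5); 7 moves as required.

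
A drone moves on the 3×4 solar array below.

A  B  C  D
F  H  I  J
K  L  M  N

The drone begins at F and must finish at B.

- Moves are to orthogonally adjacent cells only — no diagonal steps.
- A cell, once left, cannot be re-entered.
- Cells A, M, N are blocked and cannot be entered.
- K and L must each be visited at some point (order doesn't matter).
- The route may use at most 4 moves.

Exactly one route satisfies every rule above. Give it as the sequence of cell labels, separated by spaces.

The budget equals the shortest possible length, so every move has to be on a shortest route through the required cells.
Route from F: down 1 to K, right 1 to L, up 2 to B — 4 moves in all.
Check: all required cells visited; 4 ≤ 4 moves.

F K L H B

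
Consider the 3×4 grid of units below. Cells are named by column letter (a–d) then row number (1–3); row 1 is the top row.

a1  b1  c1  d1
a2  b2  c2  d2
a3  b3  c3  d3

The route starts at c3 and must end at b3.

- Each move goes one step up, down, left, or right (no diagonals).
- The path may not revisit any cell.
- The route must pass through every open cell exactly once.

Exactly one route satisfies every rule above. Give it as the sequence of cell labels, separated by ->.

Need to visit all 12 open cells exactly once, starting at c3 and ending at b3.
Cell d3 has only two open neighbours (d2 and c3), so the path must pass straight through it: one of those is the cell it's entered from and the other is where it exits.
Route from c3: right 1 to d3, up 2 to d1, left 1 to c1, down 1 to c2, left 1 to b2, up 1 to b1, left 1 to a1, down 2 to a3, right 1 to b3 — 11 moves in all.
Check: all 12 open cells covered.

c3 -> d3 -> d2 -> d1 -> c1 -> c2 -> b2 -> b1 -> a1 -> a2 -> a3 -> b3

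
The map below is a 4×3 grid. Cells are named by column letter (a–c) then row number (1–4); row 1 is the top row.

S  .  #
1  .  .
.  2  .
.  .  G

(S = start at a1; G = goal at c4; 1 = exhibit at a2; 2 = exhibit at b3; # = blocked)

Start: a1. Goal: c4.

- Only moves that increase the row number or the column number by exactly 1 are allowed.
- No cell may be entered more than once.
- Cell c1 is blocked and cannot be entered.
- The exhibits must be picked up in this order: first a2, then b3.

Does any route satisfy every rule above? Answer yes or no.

yes

One route that works: a1 → a2 → a3 → b3 → b4 → c4.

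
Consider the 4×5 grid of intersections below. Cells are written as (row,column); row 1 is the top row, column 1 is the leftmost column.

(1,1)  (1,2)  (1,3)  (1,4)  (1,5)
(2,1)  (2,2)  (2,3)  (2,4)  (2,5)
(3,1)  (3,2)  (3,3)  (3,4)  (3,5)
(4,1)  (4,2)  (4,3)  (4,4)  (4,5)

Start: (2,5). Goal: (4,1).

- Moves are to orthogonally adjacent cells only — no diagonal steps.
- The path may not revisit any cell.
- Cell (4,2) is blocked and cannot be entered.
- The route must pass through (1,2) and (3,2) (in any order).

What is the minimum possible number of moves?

8

Any route passes through (1,2) and (3,2) in some order between (2,5) and (4,1). Summing Manhattan distances along each leg and taking the cheapest ordering ((2,5) → (1,2) → (3,2) → (4,1)) gives a lower bound of 4 + 2 + 2 = 8 moves.
A route of 8 moves achieves this: (2,5) → (1,5) → (1,4) → (1,3) → (1,2) → (2,2) → (3,2) → (3,1) → (4,1).
Since 8 matches the lower bound, it is optimal.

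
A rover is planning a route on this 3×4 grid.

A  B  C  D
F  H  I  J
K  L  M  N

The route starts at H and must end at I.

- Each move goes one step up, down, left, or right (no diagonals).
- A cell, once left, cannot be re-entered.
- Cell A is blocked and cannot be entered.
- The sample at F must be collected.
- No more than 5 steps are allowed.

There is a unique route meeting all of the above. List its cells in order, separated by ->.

Any route must reach F and still end at I within 5 moves, so the order of the required stops is forced.
Route from H: left 1 to F, down 1 to K, right 2 to M, up 1 to I — 5 moves in all.
Check: all required cells visited; 5 ≤ 5 moves.

H -> F -> K -> L -> M -> I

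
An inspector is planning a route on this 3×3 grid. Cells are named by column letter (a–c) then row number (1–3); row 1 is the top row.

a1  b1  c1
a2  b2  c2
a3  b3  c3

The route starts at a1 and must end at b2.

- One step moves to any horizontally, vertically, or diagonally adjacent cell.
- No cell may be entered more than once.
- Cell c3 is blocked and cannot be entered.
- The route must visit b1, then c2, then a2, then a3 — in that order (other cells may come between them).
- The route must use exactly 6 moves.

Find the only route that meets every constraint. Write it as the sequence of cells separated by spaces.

a1 b1 c2 b3 a2 a3 b2

The waypoints must appear in the order b1, c2, a2, a3, with no cell reused.
Route from a1: right 1 to b1, down-right 1 to c2, down-left 1 to b3, up-left 1 to a2, down 1 to a3, up-right 1 to b2 — 6 moves in all.
Check: order respected (b1 at step 1, c2 at step 2, a2 at step 4, a3 at step 5); 6 moves as required.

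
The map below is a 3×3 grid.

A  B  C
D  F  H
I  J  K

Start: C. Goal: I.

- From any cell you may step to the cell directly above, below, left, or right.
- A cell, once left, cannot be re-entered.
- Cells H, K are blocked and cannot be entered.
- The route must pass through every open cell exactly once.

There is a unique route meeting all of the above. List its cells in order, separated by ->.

Need to visit all 7 open cells exactly once, starting at C and ending at I.
Route from C: left 2 to A, down 1 to D, right 1 to F, down 1 to J, left 1 to I — 6 moves in all.
Check: all 7 open cells covered.

C -> B -> A -> D -> F -> J -> I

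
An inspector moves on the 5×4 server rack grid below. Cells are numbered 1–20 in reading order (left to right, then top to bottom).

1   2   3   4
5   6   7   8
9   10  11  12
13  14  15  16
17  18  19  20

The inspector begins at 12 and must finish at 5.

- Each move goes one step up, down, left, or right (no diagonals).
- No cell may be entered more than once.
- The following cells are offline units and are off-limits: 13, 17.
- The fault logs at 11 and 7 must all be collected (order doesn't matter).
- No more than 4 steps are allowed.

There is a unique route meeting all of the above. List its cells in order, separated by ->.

12 -> 11 -> 7 -> 6 -> 5

Any route must reach 11 and 7 and still end at 5 within 4 moves, so the order of the required stops is forced.
Route from 12: left 1 to 11, up 1 to 7, left 2 to 5 — 4 moves in all.
Check: all required cells visited; 4 ≤ 4 moves.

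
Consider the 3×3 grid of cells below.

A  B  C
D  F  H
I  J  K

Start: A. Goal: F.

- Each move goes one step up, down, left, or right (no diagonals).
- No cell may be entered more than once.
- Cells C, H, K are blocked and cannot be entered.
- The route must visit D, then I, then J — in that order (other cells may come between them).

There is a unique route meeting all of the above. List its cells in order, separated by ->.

A -> D -> I -> J -> F

The waypoints must appear in the order D, I, J, with no cell reused.
Route from A: 2× down (reaching I), right to J, up to F — 4 moves in all.
Check: order respected (D at step 1, I at step 2, J at step 3).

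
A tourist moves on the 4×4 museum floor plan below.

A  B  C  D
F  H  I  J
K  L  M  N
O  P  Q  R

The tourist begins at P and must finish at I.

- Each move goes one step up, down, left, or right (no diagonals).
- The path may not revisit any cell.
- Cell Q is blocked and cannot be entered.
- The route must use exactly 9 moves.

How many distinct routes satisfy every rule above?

Need simple routes of exactly 9 moves from P to I (Manhattan distance 3, so 3 moves are spent on a detour and 3 undoing it).
Branch systematically from the start, pruning whenever the remaining move budget drops below the Manhattan distance to I or differs from it in parity. Grouping the completions by first move — via L: 5; via O: 7 — and summing: 5 + 7 = 12.
That gives 12 routes.

12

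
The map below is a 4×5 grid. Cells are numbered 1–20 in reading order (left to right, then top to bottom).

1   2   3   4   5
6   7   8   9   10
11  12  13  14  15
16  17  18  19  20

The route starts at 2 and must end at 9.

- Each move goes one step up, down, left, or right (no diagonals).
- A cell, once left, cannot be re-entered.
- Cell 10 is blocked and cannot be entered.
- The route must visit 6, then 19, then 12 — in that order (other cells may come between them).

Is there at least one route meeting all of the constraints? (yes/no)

yes

One route that works: 2 → 1 → 6 → 11 → 16 → 17 → 18 → 19 → 14 → 13 → 12 → 7 → 8 → 9.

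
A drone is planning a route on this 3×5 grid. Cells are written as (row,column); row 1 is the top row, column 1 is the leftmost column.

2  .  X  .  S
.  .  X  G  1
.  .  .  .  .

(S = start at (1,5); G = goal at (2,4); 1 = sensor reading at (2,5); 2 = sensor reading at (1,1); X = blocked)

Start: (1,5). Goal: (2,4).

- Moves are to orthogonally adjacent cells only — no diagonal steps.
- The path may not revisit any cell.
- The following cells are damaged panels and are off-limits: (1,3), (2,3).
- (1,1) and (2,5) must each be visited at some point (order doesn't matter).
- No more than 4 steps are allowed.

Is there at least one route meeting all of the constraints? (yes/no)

Even ignoring the no-revisit rule, getting from (1,5) to (2,4), taking the cheapest ordering (1,5) → (2,5) → (1,1) → (2,4) needs at least 1 + 7 + 6 = 14 moves (fewest moves per leg, detouring around blocked cells), which exceeds the 4-move limit.

no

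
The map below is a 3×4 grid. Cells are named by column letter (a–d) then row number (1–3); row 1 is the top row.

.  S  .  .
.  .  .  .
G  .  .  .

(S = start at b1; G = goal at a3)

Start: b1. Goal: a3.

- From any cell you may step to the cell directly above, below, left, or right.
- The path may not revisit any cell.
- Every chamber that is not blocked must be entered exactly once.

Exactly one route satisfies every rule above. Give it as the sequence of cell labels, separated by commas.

Need to visit all 12 open cells exactly once, starting at b1 and ending at a3.
Cell a1 has only two open neighbours (a2 and b1), so the path must pass straight through it: one of those is the cell it's entered from and the other is where it exits.
Route from b1: left 1 to a1, down 1 to a2, right 2 to c2, up 1 to c1, right 1 to d1, down 2 to d3, left 3 to a3 — 11 moves in all.
Check: all 12 open cells covered.

b1, a1, a2, b2, c2, c1, d1, d2, d3, c3, b3, a3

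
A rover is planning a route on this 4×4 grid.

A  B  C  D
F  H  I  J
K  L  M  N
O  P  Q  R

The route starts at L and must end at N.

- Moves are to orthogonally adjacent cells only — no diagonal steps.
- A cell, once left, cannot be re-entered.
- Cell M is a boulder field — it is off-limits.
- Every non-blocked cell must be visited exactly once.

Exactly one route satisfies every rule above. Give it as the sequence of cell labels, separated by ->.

L -> H -> I -> J -> D -> C -> B -> A -> F -> K -> O -> P -> Q -> R -> N

Need to visit all 15 open cells exactly once, starting at L and ending at N.
Cell R has only two open neighbours (N and Q), so the path must pass straight through it: one of those is the cell it's entered from and the other is where it exits.
Route from L: up to H, 2× right (reaching J), up to D, 3× left (reaching A), 3× down (reaching O), 3× right (reaching R), up to N — 14 moves in all.
Check: all 15 open cells covered.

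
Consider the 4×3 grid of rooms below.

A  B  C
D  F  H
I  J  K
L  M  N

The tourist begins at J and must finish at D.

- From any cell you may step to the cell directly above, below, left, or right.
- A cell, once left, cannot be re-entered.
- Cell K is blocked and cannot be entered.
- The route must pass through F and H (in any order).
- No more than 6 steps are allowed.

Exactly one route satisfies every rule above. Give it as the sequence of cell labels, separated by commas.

J, F, H, C, B, A, D

The 6-move cap with required stops at F, H leaves no slack for detours.
Route from J: up 1 to F, right 1 to H, up 1 to C, left 2 to A, down 1 to D — 6 moves in all.
Check: all required cells visited; 6 ≤ 6 moves.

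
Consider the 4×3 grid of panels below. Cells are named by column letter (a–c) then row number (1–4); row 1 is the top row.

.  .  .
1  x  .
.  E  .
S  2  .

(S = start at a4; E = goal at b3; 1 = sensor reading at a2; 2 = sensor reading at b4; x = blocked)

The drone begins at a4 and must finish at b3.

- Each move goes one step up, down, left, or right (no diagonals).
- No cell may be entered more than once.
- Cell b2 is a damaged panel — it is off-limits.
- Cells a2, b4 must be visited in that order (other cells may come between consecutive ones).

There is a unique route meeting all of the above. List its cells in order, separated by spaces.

a4 a3 a2 a1 b1 c1 c2 c3 c4 b4 b3

The waypoints must appear in the order a2, b4, with no cell reused.
Route from a4: 3× up (reaching a1), 2× right (reaching c1), 3× down (reaching c4), left to b4, up to b3 — 10 moves in all.
Check: order respected (1 at step 2, 2 at step 9).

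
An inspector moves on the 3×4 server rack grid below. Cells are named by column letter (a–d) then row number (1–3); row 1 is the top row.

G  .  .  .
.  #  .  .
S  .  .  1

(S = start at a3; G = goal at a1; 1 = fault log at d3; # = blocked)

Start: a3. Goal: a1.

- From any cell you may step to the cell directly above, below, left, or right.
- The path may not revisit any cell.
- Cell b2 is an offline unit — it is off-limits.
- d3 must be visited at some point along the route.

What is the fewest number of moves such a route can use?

Any route passes through d3 somewhere between a3 and a1. Summing Manhattan distances along the two legs (a3 → d3 → a1) gives a lower bound of 3 + 5 = 8 moves.
A route of 8 moves achieves this: a3 → b3 → c3 → d3 → d2 → d1 → c1 → b1 → a1.
Since 8 matches the lower bound, it is optimal.

8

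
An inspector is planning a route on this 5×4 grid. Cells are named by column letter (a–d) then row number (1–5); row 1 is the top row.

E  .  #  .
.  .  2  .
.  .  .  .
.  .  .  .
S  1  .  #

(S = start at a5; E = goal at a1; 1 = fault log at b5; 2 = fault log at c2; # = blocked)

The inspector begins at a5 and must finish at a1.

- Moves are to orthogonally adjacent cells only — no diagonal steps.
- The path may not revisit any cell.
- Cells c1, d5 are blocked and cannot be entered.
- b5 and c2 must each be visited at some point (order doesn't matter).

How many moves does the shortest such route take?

Any route passes through b5 and c2 in some order between a5 and a1. Summing Manhattan distances along each leg and taking the cheapest ordering (a5 → b5 → c2 → a1) gives a lower bound of 1 + 4 + 3 = 8 moves.
A route of 8 moves achieves this: a5 → b5 → b4 → b3 → c3 → c2 → b2 → b1 → a1.
Since 8 matches the lower bound, it is optimal.

8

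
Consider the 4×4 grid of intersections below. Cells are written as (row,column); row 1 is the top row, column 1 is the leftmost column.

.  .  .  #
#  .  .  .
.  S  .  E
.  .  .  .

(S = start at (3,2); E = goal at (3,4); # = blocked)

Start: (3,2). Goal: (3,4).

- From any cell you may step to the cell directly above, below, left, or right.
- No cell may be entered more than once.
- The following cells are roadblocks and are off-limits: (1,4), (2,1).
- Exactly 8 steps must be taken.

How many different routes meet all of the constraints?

2

Need simple routes of exactly 8 moves from (3,2) to (3,4) (Manhattan distance 2, so 3 moves are spent on a detour and 3 undoing it).
Enumerating: (3,2) (2,2) (1,2) (1,3) (2,3) (3,3) (4,3) (4,4) (3,4) | (3,2) (3,1) (4,1) (4,2) (4,3) (3,3) (2,3) (2,4) (3,4).
That gives 2 routes.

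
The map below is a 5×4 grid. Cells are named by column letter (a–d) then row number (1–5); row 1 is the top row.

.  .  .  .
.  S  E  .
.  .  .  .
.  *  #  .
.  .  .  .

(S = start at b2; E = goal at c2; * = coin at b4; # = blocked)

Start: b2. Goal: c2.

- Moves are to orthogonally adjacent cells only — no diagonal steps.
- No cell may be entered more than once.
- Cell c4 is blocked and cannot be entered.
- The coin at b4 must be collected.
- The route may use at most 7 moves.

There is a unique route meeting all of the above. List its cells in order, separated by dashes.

Any route must reach b4 and still end at c2 within 7 moves, so the order of the required stops is forced.
Route from b2: left to a2, 2× down (reaching a4), right to b4, up to b3, right to c3, up to c2 — 7 moves in all.
Check: all required cells visited; 7 ≤ 7 moves.

b2 - a2 - a3 - a4 - b4 - b3 - c3 - c2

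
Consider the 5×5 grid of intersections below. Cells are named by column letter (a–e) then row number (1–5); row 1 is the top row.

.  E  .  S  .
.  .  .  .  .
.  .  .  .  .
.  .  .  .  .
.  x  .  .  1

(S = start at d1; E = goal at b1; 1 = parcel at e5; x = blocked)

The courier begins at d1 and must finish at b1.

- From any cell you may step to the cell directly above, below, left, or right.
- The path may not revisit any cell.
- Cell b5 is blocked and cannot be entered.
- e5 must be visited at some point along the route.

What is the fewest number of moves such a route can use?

Any route passes through e5 somewhere between d1 and b1. Summing Manhattan distances along the two legs (d1 → e5 → b1) gives a lower bound of 5 + 7 = 12 moves.
A route of 12 moves achieves this: d1 → d2 → d3 → d4 → e4 → e5 → d5 → c5 → c4 → c3 → c2 → c1 → b1.
Since 12 matches the lower bound, it is optimal.

12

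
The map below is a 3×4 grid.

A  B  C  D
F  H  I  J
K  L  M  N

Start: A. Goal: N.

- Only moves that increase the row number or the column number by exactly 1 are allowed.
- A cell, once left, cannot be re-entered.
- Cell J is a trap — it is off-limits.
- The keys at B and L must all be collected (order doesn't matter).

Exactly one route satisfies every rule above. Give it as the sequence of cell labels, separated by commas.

A, B, H, L, M, N

Moves only go right or down, so the column and row indices never decrease.
Route from A: right 1 to B, down 2 to L, right 2 to N — 5 moves in all.
Check: all required cells visited.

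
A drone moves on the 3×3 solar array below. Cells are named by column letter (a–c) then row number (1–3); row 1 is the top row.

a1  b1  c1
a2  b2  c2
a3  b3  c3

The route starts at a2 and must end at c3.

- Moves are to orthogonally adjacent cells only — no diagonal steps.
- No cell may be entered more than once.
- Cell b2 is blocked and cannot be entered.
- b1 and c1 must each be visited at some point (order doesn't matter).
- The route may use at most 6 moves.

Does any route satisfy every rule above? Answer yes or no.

One route that works: a2 → a1 → b1 → c1 → c2 → c3.

yes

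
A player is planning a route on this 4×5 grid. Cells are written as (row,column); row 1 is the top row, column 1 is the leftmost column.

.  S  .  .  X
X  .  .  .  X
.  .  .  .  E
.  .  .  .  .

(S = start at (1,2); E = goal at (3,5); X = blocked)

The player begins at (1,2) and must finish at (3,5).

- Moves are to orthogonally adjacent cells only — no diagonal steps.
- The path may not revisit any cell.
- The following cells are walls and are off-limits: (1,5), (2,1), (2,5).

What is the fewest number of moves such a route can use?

The Manhattan distance from (1,2) to (3,5) is |1−3| + |2−5| = 5, so at least 5 moves are needed.
A route of 5 moves achieves this: (1,2) → (2,2) → (3,2) → (3,3) → (3,4) → (3,5).
Since 5 matches the lower bound, it is optimal.

5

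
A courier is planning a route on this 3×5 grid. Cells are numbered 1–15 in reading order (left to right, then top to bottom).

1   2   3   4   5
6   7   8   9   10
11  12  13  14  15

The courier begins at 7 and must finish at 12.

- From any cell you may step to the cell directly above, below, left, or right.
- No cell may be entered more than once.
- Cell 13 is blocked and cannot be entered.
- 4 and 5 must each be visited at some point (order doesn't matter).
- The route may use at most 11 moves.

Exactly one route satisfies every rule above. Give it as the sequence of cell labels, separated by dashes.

7 - 8 - 9 - 10 - 5 - 4 - 3 - 2 - 1 - 6 - 11 - 12

The 11-move cap with required stops at 4, 5 leaves no slack for detours.
Route from 7: right 3 to 10, up 1 to 5, left 4 to 1, down 2 to 11, right 1 to 12 — 11 moves in all.
Check: all required cells visited; 11 ≤ 11 moves.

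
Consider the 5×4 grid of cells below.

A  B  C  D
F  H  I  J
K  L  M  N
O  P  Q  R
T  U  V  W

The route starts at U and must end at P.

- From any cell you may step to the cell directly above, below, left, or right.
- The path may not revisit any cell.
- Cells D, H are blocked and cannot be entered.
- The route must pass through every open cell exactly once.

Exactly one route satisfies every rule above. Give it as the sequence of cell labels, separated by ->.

Need to visit all 18 open cells exactly once, starting at U and ending at P.
Cell A has only two open neighbours (F and B), so the path must pass straight through it: one of those is the cell it's entered from and the other is where it exits.
Route from U: left to T, 4× up (reaching A), 2× right (reaching C), down to I, right to J, 3× down (reaching W), left to V, 2× up (reaching M), left to L, down to P — 17 moves in all.
Check: all 18 open cells covered.

U -> T -> O -> K -> F -> A -> B -> C -> I -> J -> N -> R -> W -> V -> Q -> M -> L -> P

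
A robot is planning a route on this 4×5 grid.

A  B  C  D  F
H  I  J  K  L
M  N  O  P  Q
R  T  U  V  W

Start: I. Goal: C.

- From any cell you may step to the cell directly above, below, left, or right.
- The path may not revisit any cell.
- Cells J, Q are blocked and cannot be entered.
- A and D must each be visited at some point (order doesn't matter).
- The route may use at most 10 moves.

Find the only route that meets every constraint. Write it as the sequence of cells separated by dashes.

The 10-move cap with required stops at A, D leaves no slack for detours.
Route from I: up to B, left to A, 2× down (reaching M), 3× right (reaching P), 2× up (reaching D), left to C — 10 moves in all.
Check: all required cells visited; 10 ≤ 10 moves.

I - B - A - H - M - N - O - P - K - D - C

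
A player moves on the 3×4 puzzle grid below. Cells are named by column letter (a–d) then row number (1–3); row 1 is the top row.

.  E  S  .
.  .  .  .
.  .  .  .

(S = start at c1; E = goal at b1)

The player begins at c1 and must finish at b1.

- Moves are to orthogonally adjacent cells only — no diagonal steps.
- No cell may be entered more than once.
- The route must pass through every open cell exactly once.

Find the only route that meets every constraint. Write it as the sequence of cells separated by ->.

c1 -> d1 -> d2 -> d3 -> c3 -> c2 -> b2 -> b3 -> a3 -> a2 -> a1 -> b1

Need to visit all 12 open cells exactly once, starting at c1 and ending at b1.
Route from c1: right 1 to d1, down 2 to d3, left 1 to c3, up 1 to c2, left 1 to b2, down 1 to b3, left 1 to a3, up 2 to a1, right 1 to b1 — 11 moves in all.
Check: all 12 open cells covered.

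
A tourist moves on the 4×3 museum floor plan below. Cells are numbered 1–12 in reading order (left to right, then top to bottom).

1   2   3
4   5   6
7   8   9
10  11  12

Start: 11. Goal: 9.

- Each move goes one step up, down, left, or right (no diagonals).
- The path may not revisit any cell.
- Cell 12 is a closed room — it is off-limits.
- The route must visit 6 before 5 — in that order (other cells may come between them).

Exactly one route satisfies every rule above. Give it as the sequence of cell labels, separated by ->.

The waypoints must appear in the order 6, 5, with no cell reused.
Route from 11: left 1 to 10, up 3 to 1, right 2 to 3, down 1 to 6, left 1 to 5, down 1 to 8, right 1 to 9 — 10 moves in all.
Check: order respected (6 at step 7, 5 at step 8).

11 -> 10 -> 7 -> 4 -> 1 -> 2 -> 3 -> 6 -> 5 -> 8 -> 9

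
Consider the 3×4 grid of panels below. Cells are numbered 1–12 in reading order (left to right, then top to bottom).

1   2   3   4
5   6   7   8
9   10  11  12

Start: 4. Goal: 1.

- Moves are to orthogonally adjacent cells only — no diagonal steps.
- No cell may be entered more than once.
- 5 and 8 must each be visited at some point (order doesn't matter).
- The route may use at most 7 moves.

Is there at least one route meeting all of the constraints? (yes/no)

One route that works: 4 → 8 → 7 → 6 → 5 → 1.

yes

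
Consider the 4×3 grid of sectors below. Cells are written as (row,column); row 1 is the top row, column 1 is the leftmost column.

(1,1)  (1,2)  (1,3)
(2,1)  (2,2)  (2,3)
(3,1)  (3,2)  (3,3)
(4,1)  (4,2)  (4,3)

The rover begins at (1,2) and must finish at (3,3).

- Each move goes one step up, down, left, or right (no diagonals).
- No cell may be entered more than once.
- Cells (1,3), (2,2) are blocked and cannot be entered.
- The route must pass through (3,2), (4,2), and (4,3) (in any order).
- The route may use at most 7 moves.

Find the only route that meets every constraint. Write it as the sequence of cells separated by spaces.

(1,2) (1,1) (2,1) (3,1) (3,2) (4,2) (4,3) (3,3)

The budget equals the shortest possible length, so every move has to be on a shortest route through the required cells.
Route from (1,2): left 1 to (1,1), down 2 to (3,1), right 1 to (3,2), down 1 to (4,2), right 1 to (4,3), up 1 to (3,3) — 7 moves in all.
Check: all required cells visited; 7 ≤ 7 moves.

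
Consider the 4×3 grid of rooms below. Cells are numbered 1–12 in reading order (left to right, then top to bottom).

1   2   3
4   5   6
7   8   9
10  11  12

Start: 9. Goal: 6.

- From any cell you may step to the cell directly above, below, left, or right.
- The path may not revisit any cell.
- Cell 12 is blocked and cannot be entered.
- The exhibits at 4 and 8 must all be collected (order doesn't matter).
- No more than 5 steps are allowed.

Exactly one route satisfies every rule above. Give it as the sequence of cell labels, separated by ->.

The 5-move cap with required stops at 4, 8 leaves no slack for detours.
Route from 9: 2× left (reaching 7), up to 4, 2× right (reaching 6) — 5 moves in all.
Check: all required cells visited; 5 ≤ 5 moves.

9 -> 8 -> 7 -> 4 -> 5 -> 6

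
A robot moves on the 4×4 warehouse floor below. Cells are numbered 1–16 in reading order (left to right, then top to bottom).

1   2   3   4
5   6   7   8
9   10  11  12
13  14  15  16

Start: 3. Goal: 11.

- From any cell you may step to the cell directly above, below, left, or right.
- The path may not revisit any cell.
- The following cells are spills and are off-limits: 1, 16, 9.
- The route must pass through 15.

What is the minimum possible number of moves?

Any route passes through 15 somewhere between 3 and 11. Summing Manhattan distances along the two legs (3 → 15 → 11) gives a lower bound of 3 + 1 = 4 moves.
The shortest route satisfying every rule uses 6 moves: 3 → 7 → 6 → 10 → 14 → 15 → 11.
The no-revisit rule (legs can't share cells) pushes the minimum above the 4-move bound; an exhaustive check rules out every length from 4 to 5, leaving 6 as the minimum.

6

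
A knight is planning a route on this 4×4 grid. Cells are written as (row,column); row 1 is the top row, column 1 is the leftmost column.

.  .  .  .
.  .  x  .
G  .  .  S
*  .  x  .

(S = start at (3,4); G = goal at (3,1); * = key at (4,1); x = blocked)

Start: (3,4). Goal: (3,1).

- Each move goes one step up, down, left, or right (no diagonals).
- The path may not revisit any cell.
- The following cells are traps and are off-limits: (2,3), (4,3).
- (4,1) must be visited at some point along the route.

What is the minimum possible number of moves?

5

Any route passes through (4,1) somewhere between (3,4) and (3,1). Summing Manhattan distances along the two legs ((3,4) → (4,1) → (3,1)) gives a lower bound of 4 + 1 = 5 moves.
A route of 5 moves achieves this: (3,4) → (3,3) → (3,2) → (4,2) → (4,1) → (3,1).
Since 5 matches the lower bound, it is optimal.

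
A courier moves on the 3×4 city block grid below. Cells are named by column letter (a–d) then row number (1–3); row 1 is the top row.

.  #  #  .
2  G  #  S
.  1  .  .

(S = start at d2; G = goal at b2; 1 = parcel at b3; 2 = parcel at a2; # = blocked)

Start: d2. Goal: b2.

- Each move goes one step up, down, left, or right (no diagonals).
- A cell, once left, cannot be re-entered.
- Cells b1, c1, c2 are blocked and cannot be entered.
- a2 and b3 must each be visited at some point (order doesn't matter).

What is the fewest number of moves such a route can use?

Any route passes through a2 and b3 in some order between d2 and b2. Summing Manhattan distances along each leg and taking the cheapest ordering (d2 → b3 → a2 → b2) gives a lower bound of 3 + 2 + 1 = 6 moves.
A route of 6 moves achieves this: d2 → d3 → c3 → b3 → a3 → a2 → b2.
Since 6 matches the lower bound, it is optimal.

6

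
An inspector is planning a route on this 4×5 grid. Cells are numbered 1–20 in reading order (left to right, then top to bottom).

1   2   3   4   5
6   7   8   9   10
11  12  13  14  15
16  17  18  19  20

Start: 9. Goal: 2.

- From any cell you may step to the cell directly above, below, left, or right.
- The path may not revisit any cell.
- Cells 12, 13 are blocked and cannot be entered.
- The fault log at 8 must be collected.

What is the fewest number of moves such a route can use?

3

Any route passes through 8 somewhere between 9 and 2. Summing Manhattan distances along the two legs (9 → 8 → 2) gives a lower bound of 1 + 2 = 3 moves.
A route of 3 moves achieves this: 9 → 8 → 3 → 2.
Since 3 matches the lower bound, it is optimal.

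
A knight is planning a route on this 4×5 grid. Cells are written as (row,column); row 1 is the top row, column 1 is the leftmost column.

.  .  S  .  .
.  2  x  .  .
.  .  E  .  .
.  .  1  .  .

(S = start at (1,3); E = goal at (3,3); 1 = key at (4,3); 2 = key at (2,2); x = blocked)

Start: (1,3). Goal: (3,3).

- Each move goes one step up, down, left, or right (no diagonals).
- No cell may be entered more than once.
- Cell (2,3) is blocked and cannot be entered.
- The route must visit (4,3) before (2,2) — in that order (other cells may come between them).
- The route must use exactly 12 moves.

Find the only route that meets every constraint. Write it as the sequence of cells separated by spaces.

(1,3) (1,4) (2,4) (3,4) (4,4) (4,3) (4,2) (4,1) (3,1) (2,1) (2,2) (3,2) (3,3)

The waypoints must appear in the order (4,3), (2,2), with no cell reused.
Route from (1,3): right 1 to (1,4), down 3 to (4,4), left 3 to (4,1), up 2 to (2,1), right 1 to (2,2), down 1 to (3,2), right 1 to (3,3) — 12 moves in all.
Check: order respected (1 at step 5, 2 at step 10); 12 moves as required.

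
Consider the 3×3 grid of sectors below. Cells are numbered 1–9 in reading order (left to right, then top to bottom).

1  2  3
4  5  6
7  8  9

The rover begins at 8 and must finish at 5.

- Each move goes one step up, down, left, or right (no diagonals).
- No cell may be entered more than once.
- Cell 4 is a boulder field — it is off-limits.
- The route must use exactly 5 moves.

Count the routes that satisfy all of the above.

1

Need simple routes of exactly 5 moves from 8 to 5 (Manhattan distance 1, so 2 moves are spent on a detour and 2 undoing it).
Enumerating: 8 9 6 3 2 5.
That gives 1 route.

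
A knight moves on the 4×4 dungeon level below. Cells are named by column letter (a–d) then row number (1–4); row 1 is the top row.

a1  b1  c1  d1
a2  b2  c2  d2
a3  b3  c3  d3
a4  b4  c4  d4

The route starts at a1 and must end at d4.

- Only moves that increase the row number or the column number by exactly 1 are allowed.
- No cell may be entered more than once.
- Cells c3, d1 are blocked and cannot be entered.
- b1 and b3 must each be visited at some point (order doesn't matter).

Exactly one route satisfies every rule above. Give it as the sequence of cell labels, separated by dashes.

a1 - b1 - b2 - b3 - b4 - c4 - d4

Moves only go right or down, so the column and row indices never decrease.
Route from a1: right to b1, 3× down (reaching b4), 2× right (reaching d4) — 6 moves in all.
Check: all required cells visited.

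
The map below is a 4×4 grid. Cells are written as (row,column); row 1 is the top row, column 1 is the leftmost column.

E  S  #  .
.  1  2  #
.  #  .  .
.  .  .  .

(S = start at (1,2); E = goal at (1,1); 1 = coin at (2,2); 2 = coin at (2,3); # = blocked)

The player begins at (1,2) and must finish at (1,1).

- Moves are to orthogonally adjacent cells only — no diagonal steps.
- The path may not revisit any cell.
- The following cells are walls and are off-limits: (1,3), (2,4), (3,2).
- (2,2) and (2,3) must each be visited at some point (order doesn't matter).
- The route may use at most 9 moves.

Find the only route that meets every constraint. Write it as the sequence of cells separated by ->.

The 9-move cap with required stops at (2,2), (2,3) leaves no slack for detours.
Route from (1,2): down to (2,2), right to (2,3), 2× down (reaching (4,3)), 2× left (reaching (4,1)), 3× up (reaching (1,1)) — 9 moves in all.
Check: all required cells visited; 9 ≤ 9 moves.

(1,2) -> (2,2) -> (2,3) -> (3,3) -> (4,3) -> (4,2) -> (4,1) -> (3,1) -> (2,1) -> (1,1)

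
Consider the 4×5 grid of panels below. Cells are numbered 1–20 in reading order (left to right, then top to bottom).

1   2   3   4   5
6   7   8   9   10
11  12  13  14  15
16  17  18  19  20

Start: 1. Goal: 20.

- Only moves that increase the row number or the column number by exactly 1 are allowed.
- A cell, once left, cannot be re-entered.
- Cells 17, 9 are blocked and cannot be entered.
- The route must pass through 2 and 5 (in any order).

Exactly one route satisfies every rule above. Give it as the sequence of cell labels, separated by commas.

Moves only go right or down, so the column and row indices never decrease.
Route from 1: 4× right (reaching 5), 3× down (reaching 20) — 7 moves in all.
Check: all required cells visited.

1, 2, 3, 4, 5, 10, 15, 20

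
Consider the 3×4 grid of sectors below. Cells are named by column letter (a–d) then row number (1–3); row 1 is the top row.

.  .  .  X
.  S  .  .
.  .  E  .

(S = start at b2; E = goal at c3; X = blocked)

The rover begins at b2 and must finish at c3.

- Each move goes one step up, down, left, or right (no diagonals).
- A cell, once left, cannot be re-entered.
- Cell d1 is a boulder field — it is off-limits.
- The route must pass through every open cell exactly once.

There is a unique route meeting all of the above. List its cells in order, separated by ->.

Need to visit all 11 open cells exactly once, starting at b2 and ending at c3.
Route from b2: down 1 to b3, left 1 to a3, up 2 to a1, right 2 to c1, down 1 to c2, right 1 to d2, down 1 to d3, left 1 to c3 — 10 moves in all.
Check: all 11 open cells covered.

b2 -> b3 -> a3 -> a2 -> a1 -> b1 -> c1 -> c2 -> d2 -> d3 -> c3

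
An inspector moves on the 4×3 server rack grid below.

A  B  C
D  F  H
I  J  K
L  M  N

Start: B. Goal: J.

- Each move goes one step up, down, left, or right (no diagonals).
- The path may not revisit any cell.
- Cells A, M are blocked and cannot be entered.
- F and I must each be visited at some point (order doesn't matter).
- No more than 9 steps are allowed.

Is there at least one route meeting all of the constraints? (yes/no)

yes

One route that works: B → F → D → I → J.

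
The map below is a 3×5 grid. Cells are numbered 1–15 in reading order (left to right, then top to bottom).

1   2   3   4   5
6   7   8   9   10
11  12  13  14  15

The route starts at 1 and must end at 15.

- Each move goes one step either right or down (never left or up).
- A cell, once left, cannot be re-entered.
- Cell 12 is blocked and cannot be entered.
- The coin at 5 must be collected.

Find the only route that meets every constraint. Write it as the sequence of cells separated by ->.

Moves only go right or down, so the column and row indices never decrease.
Route from 1: 4× right (reaching 5), 2× down (reaching 15) — 6 moves in all.
Check: all required cells visited.

1 -> 2 -> 3 -> 4 -> 5 -> 10 -> 15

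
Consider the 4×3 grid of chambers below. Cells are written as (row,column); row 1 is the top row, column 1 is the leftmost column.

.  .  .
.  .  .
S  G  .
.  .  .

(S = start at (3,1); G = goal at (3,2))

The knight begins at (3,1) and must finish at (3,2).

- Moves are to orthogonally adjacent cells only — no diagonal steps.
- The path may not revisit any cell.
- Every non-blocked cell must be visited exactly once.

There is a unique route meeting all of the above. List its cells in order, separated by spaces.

(3,1) (4,1) (4,2) (4,3) (3,3) (2,3) (1,3) (1,2) (1,1) (2,1) (2,2) (3,2)

Need to visit all 12 open cells exactly once, starting at (3,1) and ending at (3,2).
Cell (1,1) has only two open neighbours ((2,1) and (1,2)), so the path must pass straight through it: one of those is the cell it's entered from and the other is where it exits.
Route from (3,1): down 1 to (4,1), right 2 to (4,3), up 3 to (1,3), left 2 to (1,1), down 1 to (2,1), right 1 to (2,2), down 1 to (3,2) — 11 moves in all.
Check: all 12 open cells covered.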